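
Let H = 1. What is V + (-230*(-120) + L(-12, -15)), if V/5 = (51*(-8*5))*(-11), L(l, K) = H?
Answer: 139801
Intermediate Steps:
L(l, K) = 1
V = 112200 (V = 5*((51*(-8*5))*(-11)) = 5*((51*(-40))*(-11)) = 5*(-2040*(-11)) = 5*22440 = 112200)
V + (-230*(-120) + L(-12, -15)) = 112200 + (-230*(-120) + 1) = 112200 + (27600 + 1) = 112200 + 27601 = 139801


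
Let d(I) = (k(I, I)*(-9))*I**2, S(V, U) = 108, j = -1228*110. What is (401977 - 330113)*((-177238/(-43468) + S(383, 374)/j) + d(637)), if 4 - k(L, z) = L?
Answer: 30482262842577865213232/183489295 ≈ 1.6613e+14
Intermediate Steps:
j = -135080
k(L, z) = 4 - L
d(I) = I**2*(-36 + 9*I) (d(I) = ((4 - I)*(-9))*I**2 = (-36 + 9*I)*I**2 = I**2*(-36 + 9*I))
(401977 - 330113)*((-177238/(-43468) + S(383, 374)/j) + d(637)) = (401977 - 330113)*((-177238/(-43468) + 108/(-135080)) + 9*637**2*(-4 + 637)) = 71864*((-177238*(-1/43468) + 108*(-1/135080)) + 9*405769*633) = 71864*((88619/21734 - 27/33770) + 2311665993) = 71864*(748019203/183489295 + 2311665993) = 71864*(424165964079064138/183489295) = 30482262842577865213232/183489295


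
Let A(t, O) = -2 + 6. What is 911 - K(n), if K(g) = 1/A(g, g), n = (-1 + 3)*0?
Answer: 3643/4 ≈ 910.75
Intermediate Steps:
A(t, O) = 4
n = 0 (n = 2*0 = 0)
K(g) = 1/4
911 - K(n) = 911 - 1*1/4 = 911 - 1/4 = 3643/4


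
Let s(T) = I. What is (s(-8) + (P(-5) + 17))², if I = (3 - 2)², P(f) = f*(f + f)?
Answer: 4624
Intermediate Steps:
P(f) = 2*f² (P(f) = f*(2*f) = 2*f²)
I = 1 (I = 1² = 1)
s(T) = 1
(s(-8) + (P(-5) + 17))² = (1 + (2*(-5)² + 17))² = (1 + (2*25 + 17))² = (1 + (50 + 17))² = (1 + 67)² = 68² = 4624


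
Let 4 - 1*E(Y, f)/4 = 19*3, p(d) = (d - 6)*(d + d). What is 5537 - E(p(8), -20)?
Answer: 5749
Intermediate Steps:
p(d) = 2*d*(-6 + d) (p(d) = (-6 + d)*(2*d) = 2*d*(-6 + d))
E(Y, f) = -212 (E(Y, f) = 16 - 76*3 = 16 - 4*57 = 16 - 228 = -212)
5537 - E(p(8), -20) = 5537 - 1*(-212) = 5537 + 212 = 5749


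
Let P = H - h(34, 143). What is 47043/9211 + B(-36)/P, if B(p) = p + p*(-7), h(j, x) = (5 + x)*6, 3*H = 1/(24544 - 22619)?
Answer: 229756064157/47235840989 ≈ 4.8640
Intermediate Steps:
H = 1/5775 (H = 1/(3*(24544 - 22619)) = (⅓)/1925 = (⅓)*(1/1925) = 1/5775 ≈ 0.00017316)
h(j, x) = 30 + 6*x
P = -5128199/5775 (P = 1/5775 - (30 + 6*143) = 1/5775 - (30 + 858) = 1/5775 - 1*888 = 1/5775 - 888 = -5128199/5775 ≈ -888.00)
B(p) = -6*p (B(p) = p - 7*p = -6*p)
47043/9211 + B(-36)/P = 47043/9211 + (-6*(-36))/(-5128199/5775) = 47043*(1/9211) + 216*(-5775/5128199) = 47043/9211 - 1247400/5128199 = 229756064157/47235840989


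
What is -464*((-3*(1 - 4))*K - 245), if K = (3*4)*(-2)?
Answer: 213904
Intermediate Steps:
K = -24 (K = 12*(-2) = -24)
-464*((-3*(1 - 4))*K - 245) = -464*(-3*(1 - 4)*(-24) - 245) = -464*(-3*(-3)*(-24) - 245) = -464*(9*(-24) - 245) = -464*(-216 - 245) = -464*(-461) = 213904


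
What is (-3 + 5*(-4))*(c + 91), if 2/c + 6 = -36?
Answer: -43930/21 ≈ -2091.9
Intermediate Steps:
c = -1/21 (c = 2/(-6 - 36) = 2/(-42) = 2*(-1/42) = -1/21 ≈ -0.047619)
(-3 + 5*(-4))*(c + 91) = (-3 + 5*(-4))*(-1/21 + 91) = (-3 - 20)*(1910/21) = -23*1910/21 = -43930/21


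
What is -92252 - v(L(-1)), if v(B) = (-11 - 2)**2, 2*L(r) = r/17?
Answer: -92421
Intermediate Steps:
L(r) = r/34 (L(r) = (r/17)/2 = r/34)
v(B) = 169 (v(B) = (-13)**2 = 169)
-92252 - v(L(-1)) = -92252 - 1*169 = -92252 - 169 = -92421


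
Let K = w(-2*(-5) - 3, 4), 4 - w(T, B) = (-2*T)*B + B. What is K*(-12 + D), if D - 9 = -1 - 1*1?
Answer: -280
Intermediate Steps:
w(T, B) = 4 - B + 2*B*T (w(T, B) = 4 - ((-2*T)*B + B) = 4 - (-2*B*T + B) = 4 - (B - 2*B*T) = 4 + (-B + 2*B*T) = 4 - B + 2*B*T)
K = 56 (K = 4 - 1*4 + 2*4*(-2*(-5) - 3) = 4 - 4 + 2*4*(10 - 3) = 4 - 4 + 2*4*7 = 4 - 4 + 56 = 56)
D = 7 (D = 9 + (-1 - 1*1) = 9 + (-1 - 1) = 9 - 2 = 7)
K*(-12 + D) = 56*(-12 + 7) = 56*(-5) = -280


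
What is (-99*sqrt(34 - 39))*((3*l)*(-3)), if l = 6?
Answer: 5346*I*sqrt(5) ≈ 11954.0*I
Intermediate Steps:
(-99*sqrt(34 - 39))*((3*l)*(-3)) = (-99*sqrt(34 - 39))*((3*6)*(-3)) = (-99*I*sqrt(5))*(18*(-3)) = -99*I*sqrt(5)*(-54) = 5346*I*sqrt(5)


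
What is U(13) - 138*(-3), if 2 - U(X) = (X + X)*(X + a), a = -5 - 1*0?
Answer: 208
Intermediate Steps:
a = -5 (a = -5 + 0 = -5)
U(X) = 2 - 2*X*(-5 + X) (U(X) = 2 - (X + X)*(X - 5) = 2 - 2*X*(-5 + X))
U(13) - 138*(-3) = (2 - 2*13² + 10*13) - 138*(-3) = (2 - 2*169 + 130) + 414 = (2 - 338 + 130) + 414 = -206 + 414 = 208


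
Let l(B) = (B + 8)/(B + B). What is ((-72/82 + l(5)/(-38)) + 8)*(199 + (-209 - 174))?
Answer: -5079642/3895 ≈ -1304.1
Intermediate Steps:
l(B) = (8 + B)/(2*B) (l(B) = (8 + B)/((2*B)) = (8 + B)*(1/(2*B)) = (8 + B)/(2*B))
((-72/82 + l(5)/(-38)) + 8)*(199 + (-209 - 174)) = ((-72/82 + ((1/2)*(8 + 5)/5)/(-38)) + 8)*(199 + (-209 - 174)) = ((-72*1/82 + ((1/2)*(1/5)*13)*(-1/38)) + 8)*(199 - 383) = ((-36/41 + (13/10)*(-1/38)) + 8)*(-184) = ((-36/41 - 13/380) + 8)*(-184) = (-14213/15580 + 8)*(-184) = (110427/15580)*(-184) = -5079642/3895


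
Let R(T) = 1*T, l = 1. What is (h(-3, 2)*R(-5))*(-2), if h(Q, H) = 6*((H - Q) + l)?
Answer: 360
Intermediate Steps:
h(Q, H) = 6 - 6*Q + 6*H (h(Q, H) = 6*((H - Q) + 1) = 6*(1 + H - Q) = 6 - 6*Q + 6*H)
R(T) = T
(h(-3, 2)*R(-5))*(-2) = ((6 - 6*(-3) + 6*2)*(-5))*(-2) = ((6 + 18 + 12)*(-5))*(-2) = (36*(-5))*(-2) = -180*(-2) = 360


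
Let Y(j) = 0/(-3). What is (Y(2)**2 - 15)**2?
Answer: 225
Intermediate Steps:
Y(j) = 0 (Y(j) = 0*(-1/3) = 0)
(Y(2)**2 - 15)**2 = (0**2 - 15)**2 = (0 - 15)**2 = (-15)**2 = 225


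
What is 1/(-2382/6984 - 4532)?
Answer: -1164/5275645 ≈ -0.00022064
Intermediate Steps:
1/(-2382/6984 - 4532) = 1/(-2382*1/6984 - 4532) = 1/(-397/1164 - 4532) = 1/(-5275645/1164) = -1164/5275645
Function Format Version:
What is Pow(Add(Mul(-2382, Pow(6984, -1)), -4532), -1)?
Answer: Rational(-1164, 5275645) ≈ -0.00022064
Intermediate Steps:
Pow(Add(Mul(-2382, Pow(6984, -1)), -4532), -1) = Pow(Add(Mul(-2382, Rational(1, 6984)), -4532), -1) = Pow(Add(Rational(-397, 1164), -4532), -1) = Pow(Rational(-5275645, 1164), -1) = Rational(-1164, 5275645)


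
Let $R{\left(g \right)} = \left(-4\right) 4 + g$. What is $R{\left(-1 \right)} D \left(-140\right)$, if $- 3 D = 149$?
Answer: $- \frac{354620}{3} \approx -1.1821 \cdot 10^{5}$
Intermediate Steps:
$D = - \frac{149}{3}$ ($D = \left(- \frac{1}{3}\right) 149 = - \frac{149}{3} \approx -49.667$)
$R{\left(g \right)} = -16 + g$
$R{\left(-1 \right)} D \left(-140\right) = \left(-16 - 1\right) \left(- \frac{149}{3}\right) \left(-140\right) = \left(-17\right) \left(- \frac{149}{3}\right) \left(-140\right) = \frac{2533}{3} \left(-140\right) = - \frac{354620}{3}$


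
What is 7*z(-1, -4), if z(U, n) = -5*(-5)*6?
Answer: 1050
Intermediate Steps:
z(U, n) = 150 (z(U, n) = 25*6 = 150)
7*z(-1, -4) = 7*150 = 1050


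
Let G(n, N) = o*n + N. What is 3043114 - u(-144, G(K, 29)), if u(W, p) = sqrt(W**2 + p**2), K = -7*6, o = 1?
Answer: 3043114 - sqrt(20905) ≈ 3.0430e+6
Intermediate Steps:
K = -42
G(n, N) = N + n (G(n, N) = 1*n + N = n + N = N + n)
3043114 - u(-144, G(K, 29)) = 3043114 - sqrt((-144)**2 + (29 - 42)**2) = 3043114 - sqrt(20736 + (-13)**2) = 3043114 - sqrt(20736 + 169) = 3043114 - sqrt(20905)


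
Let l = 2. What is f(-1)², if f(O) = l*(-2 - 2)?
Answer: 64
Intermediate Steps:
f(O) = -8 (f(O) = 2*(-2 - 2) = 2*(-4) = -8)
f(-1)² = (-8)² = 64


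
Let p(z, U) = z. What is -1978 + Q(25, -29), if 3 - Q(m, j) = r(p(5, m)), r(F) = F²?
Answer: -2000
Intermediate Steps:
Q(m, j) = -22 (Q(m, j) = 3 - 1*5² = 3 - 1*25 = 3 - 25 = -22)
-1978 + Q(25, -29) = -1978 - 22 = -2000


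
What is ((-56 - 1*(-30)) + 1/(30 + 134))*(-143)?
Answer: 609609/164 ≈ 3717.1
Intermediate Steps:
((-56 - 1*(-30)) + 1/(30 + 134))*(-143) = ((-56 + 30) + 1/164)*(-143) = (-26 + 1/164)*(-143) = -4263/164*(-143) = 609609/164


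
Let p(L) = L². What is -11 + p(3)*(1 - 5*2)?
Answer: -92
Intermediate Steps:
-11 + p(3)*(1 - 5*2) = -11 + 3²*(1 - 5*2) = -11 + 9*(1 - 10) = -11 + 9*(-9) = -11 - 81 = -92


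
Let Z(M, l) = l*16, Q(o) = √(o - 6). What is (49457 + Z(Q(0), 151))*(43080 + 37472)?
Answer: 4178473896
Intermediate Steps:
Q(o) = √(-6 + o)
Z(M, l) = 16*l
(49457 + Z(Q(0), 151))*(43080 + 37472) = (49457 + 16*151)*(43080 + 37472) = (49457 + 2416)*80552 = 51873*80552 = 4178473896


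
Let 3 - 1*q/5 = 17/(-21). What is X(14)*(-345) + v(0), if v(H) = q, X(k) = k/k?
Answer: -6845/21 ≈ -325.95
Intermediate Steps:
q = 400/21 (q = 15 - 85/(-21) = 15 - 85*(-1)/21 = 15 - 5*(-17/21) = 15 + 85/21 = 400/21 ≈ 19.048)
X(k) = 1
v(H) = 400/21
X(14)*(-345) + v(0) = 1*(-345) + 400/21 = -345 + 400/21 = -6845/21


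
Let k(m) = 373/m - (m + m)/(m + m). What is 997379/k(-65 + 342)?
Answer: 276273983/96 ≈ 2.8779e+6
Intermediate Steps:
k(m) = -1 + 373/m (k(m) = 373/m - 2*m/(2*m) = 373/m - 2*m*1/(2*m) = 373/m - 1*1 = 373/m - 1 = -1 + 373/m)
997379/k(-65 + 342) = 997379/(((373 - (-65 + 342))/(-65 + 342))) = 997379/(((373 - 1*277)/277)) = 997379/(((373 - 277)/277)) = 997379/(((1/277)*96)) = 997379/(96/277) = 997379*(277/96) = 276273983/96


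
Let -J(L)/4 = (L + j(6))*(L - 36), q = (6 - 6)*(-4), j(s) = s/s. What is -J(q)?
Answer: -144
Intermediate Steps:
j(s) = 1
q = 0 (q = 0*(-4) = 0)
J(L) = -4*(1 + L)*(-36 + L) (J(L) = -4*(L + 1)*(L - 36) = -4*(1 + L)*(-36 + L))
-J(q) = -(144 - 4*0**2 + 140*0) = -(144 - 4*0 + 0) = -(144 + 0 + 0) = -1*144 = -144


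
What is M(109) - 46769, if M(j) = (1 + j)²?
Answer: -34669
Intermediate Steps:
M(109) - 46769 = (1 + 109)² - 46769 = 110² - 46769 = 12100 - 46769 = -34669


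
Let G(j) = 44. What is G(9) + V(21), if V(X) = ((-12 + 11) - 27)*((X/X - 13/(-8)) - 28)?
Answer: 1509/2 ≈ 754.50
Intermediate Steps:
V(X) = 1421/2 (V(X) = (-1 - 27)*((1 - 13*(-⅛)) - 28) = -28*((1 + 13/8) - 28) = -28*(21/8 - 28) = -28*(-203/8) = 1421/2)
G(9) + V(21) = 44 + 1421/2 = 1509/2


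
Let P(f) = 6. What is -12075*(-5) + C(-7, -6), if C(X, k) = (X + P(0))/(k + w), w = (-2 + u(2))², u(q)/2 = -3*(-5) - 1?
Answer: 40451249/670 ≈ 60375.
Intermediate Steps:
u(q) = 28 (u(q) = 2*(-3*(-5) - 1) = 2*(15 - 1) = 2*14 = 28)
w = 676 (w = (-2 + 28)² = 26² = 676)
C(X, k) = (6 + X)/(676 + k) (C(X, k) = (X + 6)/(k + 676) = (6 + X)/(676 + k))
-12075*(-5) + C(-7, -6) = -12075*(-5) + (6 - 7)/(676 - 6) = -115*(-525) - 1/670 = 60375 + (1/670)*(-1) = 60375 - 1/670 = 40451249/670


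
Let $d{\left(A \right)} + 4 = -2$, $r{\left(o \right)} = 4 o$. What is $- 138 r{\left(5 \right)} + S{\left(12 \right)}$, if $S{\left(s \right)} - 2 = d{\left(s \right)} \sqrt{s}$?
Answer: $-2758 - 12 \sqrt{3} \approx -2778.8$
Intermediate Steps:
$d{\left(A \right)} = -6$ ($d{\left(A \right)} = -4 - 2 = -6$)
$S{\left(s \right)} = 2 - 6 \sqrt{s}$
$- 138 r{\left(5 \right)} + S{\left(12 \right)} = - 138 \cdot 4 \cdot 5 + \left(2 - 6 \sqrt{12}\right) = \left(-138\right) 20 + \left(2 - 6 \cdot 2 \sqrt{3}\right) = -2760 + \left(2 - 12 \sqrt{3}\right) = -2758 - 12 \sqrt{3}$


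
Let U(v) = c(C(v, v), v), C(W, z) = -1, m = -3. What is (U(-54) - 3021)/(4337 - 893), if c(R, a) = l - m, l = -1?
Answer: -3019/3444 ≈ -0.87660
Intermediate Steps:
c(R, a) = 2 (c(R, a) = -1 - 1*(-3) = -1 + 3 = 2)
U(v) = 2
(U(-54) - 3021)/(4337 - 893) = (2 - 3021)/(4337 - 893) = -3019/3444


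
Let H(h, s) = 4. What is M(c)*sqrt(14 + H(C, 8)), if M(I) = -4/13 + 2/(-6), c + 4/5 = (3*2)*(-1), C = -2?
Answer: -25*sqrt(2)/13 ≈ -2.7196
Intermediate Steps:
c = -34/5 (c = -4/5 + (3*2)*(-1) = -4/5 + 6*(-1) = -4/5 - 6 = -34/5 ≈ -6.8000)
M(I) = -25/39 (M(I) = -4*1/13 + 2*(-1/6) = -4/13 - 1/3 = -25/39)
M(c)*sqrt(14 + H(C, 8)) = -25*sqrt(14 + 4)/39 = -25*sqrt(2)/13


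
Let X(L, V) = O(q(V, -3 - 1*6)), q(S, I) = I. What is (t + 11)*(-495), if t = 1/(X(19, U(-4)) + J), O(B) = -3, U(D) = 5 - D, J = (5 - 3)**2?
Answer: -5940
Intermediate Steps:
J = 4 (J = 2**2 = 4)
X(L, V) = -3
t = 1 (t = 1/(-3 + 4) = 1/1 = 1)
(t + 11)*(-495) = (1 + 11)*(-495) = 12*(-495) = -5940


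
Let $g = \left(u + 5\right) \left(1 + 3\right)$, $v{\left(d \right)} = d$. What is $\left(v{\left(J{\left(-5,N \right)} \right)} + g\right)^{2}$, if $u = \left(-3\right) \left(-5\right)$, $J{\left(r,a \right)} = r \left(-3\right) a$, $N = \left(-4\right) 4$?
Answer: $25600$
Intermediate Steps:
$N = -16$
$J{\left(r,a \right)} = - 3 a r$ ($J{\left(r,a \right)} = - 3 r a = - 3 a r$)
$u = 15$
$g = 80$ ($g = \left(15 + 5\right) \left(1 + 3\right) = 20 \cdot 4 = 80$)
$\left(v{\left(J{\left(-5,N \right)} \right)} + g\right)^{2} = \left(\left(-3\right) \left(-16\right) \left(-5\right) + 80\right)^{2} = \left(-240 + 80\right)^{2} = \left(-160\right)^{2} = 25600$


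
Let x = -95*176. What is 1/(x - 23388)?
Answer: -1/40108 ≈ -2.4933e-5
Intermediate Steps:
x = -16720
1/(x - 23388) = 1/(-16720 - 23388) = 1/(-40108) = -1/40108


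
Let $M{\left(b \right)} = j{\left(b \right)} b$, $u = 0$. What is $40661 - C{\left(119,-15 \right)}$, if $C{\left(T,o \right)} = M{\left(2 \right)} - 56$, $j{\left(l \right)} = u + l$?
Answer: $40713$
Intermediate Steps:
$j{\left(l \right)} = l$ ($j{\left(l \right)} = 0 + l = l$)
$M{\left(b \right)} = b^{2}$ ($M{\left(b \right)} = b b = b^{2}$)
$C{\left(T,o \right)} = -52$ ($C{\left(T,o \right)} = 2^{2} - 56 = 4 - 56 = -52$)
$40661 - C{\left(119,-15 \right)} = 40661 - -52 = 40661 + 52 = 40713$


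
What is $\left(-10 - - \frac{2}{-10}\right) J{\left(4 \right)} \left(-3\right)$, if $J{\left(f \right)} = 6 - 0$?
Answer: $\frac{918}{5} \approx 183.6$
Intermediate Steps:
$J{\left(f \right)} = 6$ ($J{\left(f \right)} = 6 + 0 = 6$)
$\left(-10 - - \frac{2}{-10}\right) J{\left(4 \right)} \left(-3\right) = \left(-10 - - \frac{2}{-10}\right) 6 \left(-3\right) = \left(-10 - \left(-2\right) \left(- \frac{1}{10}\right)\right) 6 \left(-3\right) = \left(-10 - \frac{1}{5}\right) 6 \left(-3\right) = \left(- \frac{51}{5}\right) 6 \left(-3\right) = \left(- \frac{306}{5}\right) \left(-3\right) = \frac{918}{5}$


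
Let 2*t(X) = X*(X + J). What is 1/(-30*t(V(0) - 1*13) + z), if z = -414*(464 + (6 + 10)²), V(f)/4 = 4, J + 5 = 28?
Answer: -1/299250 ≈ -3.3417e-6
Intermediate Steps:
J = 23 (J = -5 + 28 = 23)
V(f) = 16 (V(f) = 4*4 = 16)
t(X) = X*(23 + X)/2 (t(X) = (X*(X + 23))/2 = (X*(23 + X))/2 = X*(23 + X)/2)
z = -298080 (z = -414*(464 + 16²) = -414*(464 + 256) = -414*720 = -298080)
1/(-30*t(V(0) - 1*13) + z) = 1/(-15*(16 - 1*13)*(23 + (16 - 1*13)) - 298080) = 1/(-15*(16 - 13)*(23 + (16 - 13)) - 298080) = 1/(-15*3*(23 + 3) - 298080) = 1/(-15*3*26 - 298080) = 1/(-30*39 - 298080) = 1/(-1170 - 298080) = 1/(-299250) = -1/299250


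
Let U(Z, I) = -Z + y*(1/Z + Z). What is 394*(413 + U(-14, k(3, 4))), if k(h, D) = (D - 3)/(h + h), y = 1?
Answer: 1138857/7 ≈ 1.6269e+5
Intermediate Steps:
k(h, D) = (-3 + D)/(2*h) (k(h, D) = (-3 + D)/((2*h)) = (-3 + D)*(1/(2*h)) = (-3 + D)/(2*h))
U(Z, I) = 1/Z (U(Z, I) = -Z + 1*(1/Z + Z) = -Z + 1*(Z + 1/Z) = -Z + (Z + 1/Z) = 1/Z)
394*(413 + U(-14, k(3, 4))) = 394*(413 + 1/(-14)) = 394*(413 - 1/14) = 394*(5781/14) = 1138857/7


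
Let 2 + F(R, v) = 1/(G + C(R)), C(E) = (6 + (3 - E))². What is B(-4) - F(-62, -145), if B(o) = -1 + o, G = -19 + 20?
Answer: -15127/5042 ≈ -3.0002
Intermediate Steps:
G = 1
C(E) = (9 - E)²
F(R, v) = -2 + 1/(1 + (-9 + R)²)
B(-4) - F(-62, -145) = (-1 - 4) - (-1 - 2*(-9 - 62)²)/(1 + (-9 - 62)²) = -5 - (-1 - 2*(-71)²)/(1 + (-71)²) = -5 - (-1 - 2*5041)/(1 + 5041) = -5 - (-1 - 10082)/5042 = -5 - (-10083)/5042 = -5 - 1*(-10083/5042) = -5 + 10083/5042 = -15127/5042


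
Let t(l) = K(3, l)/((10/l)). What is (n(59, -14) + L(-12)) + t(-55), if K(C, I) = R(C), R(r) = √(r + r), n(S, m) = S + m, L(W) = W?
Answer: 33 - 11*√6/2 ≈ 19.528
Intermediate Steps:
R(r) = √2*√r (R(r) = √(2*r) = √2*√r)
K(C, I) = √2*√C
t(l) = l*√6/10 (t(l) = (√2*√3)/((10/l)) = √6*(l/10) = l*√6/10)
(n(59, -14) + L(-12)) + t(-55) = ((59 - 14) - 12) + (⅒)*(-55)*√6 = (45 - 12) - 11*√6/2 = 33 - 11*√6/2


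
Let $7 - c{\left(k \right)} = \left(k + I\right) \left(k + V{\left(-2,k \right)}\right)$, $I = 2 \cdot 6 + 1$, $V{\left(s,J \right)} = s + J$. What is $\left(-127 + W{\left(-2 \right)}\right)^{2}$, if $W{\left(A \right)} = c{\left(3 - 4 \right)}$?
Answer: $5184$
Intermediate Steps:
$V{\left(s,J \right)} = J + s$
$I = 13$ ($I = 12 + 1 = 13$)
$c{\left(k \right)} = 7 - \left(-2 + 2 k\right) \left(13 + k\right)$ ($c{\left(k \right)} = 7 - \left(k + 13\right) \left(k + \left(k - 2\right)\right) = 7 - \left(13 + k\right) \left(k + \left(-2 + k\right)\right) = 7 - \left(13 + k\right) \left(-2 + 2 k\right) = 7 - \left(-2 + 2 k\right) \left(13 + k\right)$)
$W{\left(A \right)} = 55$ ($W{\left(A \right)} = 33 - 24 \left(3 - 4\right) - 2 \left(3 - 4\right)^{2} = 33 - -24 - 2 \left(-1\right)^{2} = 33 + 24 - 2 = 55$)
$\left(-127 + W{\left(-2 \right)}\right)^{2} = \left(-127 + 55\right)^{2} = \left(-72\right)^{2} = 5184$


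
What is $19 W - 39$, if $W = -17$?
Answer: $-362$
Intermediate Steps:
$19 W - 39 = 19 \left(-17\right) - 39 = -323 - 39 = -362$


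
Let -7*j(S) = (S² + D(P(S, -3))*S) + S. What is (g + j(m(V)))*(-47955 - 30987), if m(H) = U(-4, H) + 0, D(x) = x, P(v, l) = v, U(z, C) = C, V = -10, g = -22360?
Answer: 12371000820/7 ≈ 1.7673e+9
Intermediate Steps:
m(H) = H (m(H) = H + 0 = H)
j(S) = -2*S²/7 - S/7 (j(S) = -((S² + S*S) + S)/7 = -((S² + S²) + S)/7 = -(2*S² + S)/7 = -(S + 2*S²)/7 = -2*S²/7 - S/7)
(g + j(m(V)))*(-47955 - 30987) = (-22360 - ⅐*(-10)*(1 + 2*(-10)))*(-47955 - 30987) = (-22360 - ⅐*(-10)*(1 - 20))*(-78942) = (-22360 - ⅐*(-10)*(-19))*(-78942) = (-22360 - 190/7)*(-78942) = -156710/7*(-78942) = 12371000820/7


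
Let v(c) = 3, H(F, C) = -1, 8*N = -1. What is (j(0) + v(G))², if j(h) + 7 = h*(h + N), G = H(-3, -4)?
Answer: 16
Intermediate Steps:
N = -⅛ (N = (⅛)*(-1) = -⅛ ≈ -0.12500)
G = -1
j(h) = -7 + h*(-⅛ + h) (j(h) = -7 + h*(h - ⅛) = -7 + h*(-⅛ + h))
(j(0) + v(G))² = ((-7 + 0² - ⅛*0) + 3)² = ((-7 + 0 + 0) + 3)² = (-7 + 3)² = (-4)² = 16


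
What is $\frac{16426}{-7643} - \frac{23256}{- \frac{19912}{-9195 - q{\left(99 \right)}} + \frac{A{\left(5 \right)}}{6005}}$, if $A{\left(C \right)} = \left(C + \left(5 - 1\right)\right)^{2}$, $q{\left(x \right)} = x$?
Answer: $- \frac{4961021185541542}{459819595241} \approx -10789.0$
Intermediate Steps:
$A{\left(C \right)} = \left(4 + C\right)^{2}$ ($A{\left(C \right)} = \left(C + 4\right)^{2} = \left(4 + C\right)^{2}$)
$\frac{16426}{-7643} - \frac{23256}{- \frac{19912}{-9195 - q{\left(99 \right)}} + \frac{A{\left(5 \right)}}{6005}} = \frac{16426}{-7643} - \frac{23256}{- \frac{19912}{-9195 - 99} + \frac{\left(4 + 5\right)^{2}}{6005}} = 16426 \left(- \frac{1}{7643}\right) - \frac{23256}{- \frac{19912}{-9195 - 99} + 9^{2} \cdot \frac{1}{6005}} = - \frac{16426}{7643} - \frac{23256}{- \frac{19912}{-9294} + 81 \cdot \frac{1}{6005}} = - \frac{16426}{7643} - \frac{23256}{\left(-19912\right) \left(- \frac{1}{9294}\right) + \frac{81}{6005}} = - \frac{16426}{7643} - \frac{23256}{\frac{9956}{4647} + \frac{81}{6005}} = - \frac{16426}{7643} - \frac{23256}{\frac{60162187}{27905235}} = - \frac{16426}{7643} - \frac{648964145160}{60162187} = - \frac{4961021185541542}{459819595241}$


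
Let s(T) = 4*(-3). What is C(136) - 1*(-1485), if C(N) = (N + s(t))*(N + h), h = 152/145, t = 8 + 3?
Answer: 2679453/145 ≈ 18479.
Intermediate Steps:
t = 11
s(T) = -12
h = 152/145 (h = 152*(1/145) = 152/145 ≈ 1.0483)
C(N) = (-12 + N)*(152/145 + N) (C(N) = (N - 12)*(N + 152/145) = (-12 + N)*(152/145 + N))
C(136) - 1*(-1485) = (-1824/145 + 136**2 - 1588/145*136) - 1*(-1485) = (-1824/145 + 18496 - 215968/145) + 1485 = 2464128/145 + 1485 = 2679453/145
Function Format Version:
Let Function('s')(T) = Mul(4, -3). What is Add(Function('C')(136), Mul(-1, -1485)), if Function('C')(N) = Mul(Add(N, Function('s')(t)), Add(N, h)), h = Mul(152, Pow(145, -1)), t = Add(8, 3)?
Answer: Rational(2679453, 145) ≈ 18479.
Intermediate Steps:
t = 11
Function('s')(T) = -12
h = Rational(152, 145) (h = Mul(152, Rational(1, 145)) = Rational(152, 145) ≈ 1.0483)
Function('C')(N) = Mul(Add(-12, N), Add(Rational(152, 145), N)) (Function('C')(N) = Mul(Add(N, -12), Add(N, Rational(152, 145))) = Mul(Add(-12, N), Add(Rational(152, 145), N)))
Add(Function('C')(136), Mul(-1, -1485)) = Add(Add(Rational(-1824, 145), Pow(136, 2), Mul(Rational(-1588, 145), 136)), Mul(-1, -1485)) = Add(Add(Rational(-1824, 145), 18496, Rational(-215968, 145)), 1485) = Add(Rational(2464128, 145), 1485) = Rational(2679453, 145)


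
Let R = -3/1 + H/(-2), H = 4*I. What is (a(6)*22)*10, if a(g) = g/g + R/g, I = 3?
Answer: -110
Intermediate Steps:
H = 12 (H = 4*3 = 12)
R = -9 (R = -3/1 + 12/(-2) = -3*1 + 12*(-1/2) = -3 - 6 = -9)
a(g) = 1 - 9/g (a(g) = g/g - 9/g = 1 - 9/g)
(a(6)*22)*10 = (((-9 + 6)/6)*22)*10 = (((1/6)*(-3))*22)*10 = -1/2*22*10 = -11*10 = -110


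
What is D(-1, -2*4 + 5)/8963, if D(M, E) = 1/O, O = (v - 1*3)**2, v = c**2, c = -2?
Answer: 1/8963 ≈ 0.00011157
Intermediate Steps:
v = 4 (v = (-2)**2 = 4)
O = 1 (O = (4 - 1*3)**2 = (4 - 3)**2 = 1**2 = 1)
D(M, E) = 1 (D(M, E) = 1/1 = 1)
D(-1, -2*4 + 5)/8963 = 1/8963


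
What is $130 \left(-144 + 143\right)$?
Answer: $-130$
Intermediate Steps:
$130 \left(-144 + 143\right) = 130 \left(-1\right) = -130$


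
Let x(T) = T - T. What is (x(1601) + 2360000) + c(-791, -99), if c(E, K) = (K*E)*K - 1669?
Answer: -5394260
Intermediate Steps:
c(E, K) = -1669 + E*K² (c(E, K) = (E*K)*K - 1669 = E*K² - 1669 = -1669 + E*K²)
x(T) = 0
(x(1601) + 2360000) + c(-791, -99) = (0 + 2360000) + (-1669 - 791*(-99)²) = 2360000 + (-1669 - 791*9801) = 2360000 + (-1669 - 7752591) = 2360000 - 7754260 = -5394260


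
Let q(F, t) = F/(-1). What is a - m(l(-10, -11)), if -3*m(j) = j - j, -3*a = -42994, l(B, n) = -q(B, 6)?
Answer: 42994/3 ≈ 14331.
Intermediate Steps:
q(F, t) = -F (q(F, t) = F*(-1) = -F)
l(B, n) = B (l(B, n) = -(-1)*B = B)
a = 42994/3 (a = -⅓*(-42994) = 42994/3 ≈ 14331.)
m(j) = 0 (m(j) = -(j - j)/3 = -⅓*0 = 0)
a - m(l(-10, -11)) = 42994/3 - 1*0 = 42994/3 + 0 = 42994/3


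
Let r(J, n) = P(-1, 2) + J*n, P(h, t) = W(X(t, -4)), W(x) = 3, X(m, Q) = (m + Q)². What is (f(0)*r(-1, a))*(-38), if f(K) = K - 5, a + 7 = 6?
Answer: 760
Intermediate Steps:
X(m, Q) = (Q + m)²
a = -1 (a = -7 + 6 = -1)
f(K) = -5 + K
P(h, t) = 3
r(J, n) = 3 + J*n
(f(0)*r(-1, a))*(-38) = ((-5 + 0)*(3 - 1*(-1)))*(-38) = -5*(3 + 1)*(-38) = -5*4*(-38) = -20*(-38) = 760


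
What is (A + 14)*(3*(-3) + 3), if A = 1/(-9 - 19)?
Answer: -1173/14 ≈ -83.786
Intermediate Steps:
A = -1/28 (A = 1/(-28) = -1/28 ≈ -0.035714)
(A + 14)*(3*(-3) + 3) = (-1/28 + 14)*(3*(-3) + 3) = 391*(-9 + 3)/28 = (391/28)*(-6) = -1173/14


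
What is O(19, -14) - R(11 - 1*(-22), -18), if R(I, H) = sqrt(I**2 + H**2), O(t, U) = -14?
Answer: -14 - 3*sqrt(157) ≈ -51.590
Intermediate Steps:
R(I, H) = sqrt(H**2 + I**2)
O(19, -14) - R(11 - 1*(-22), -18) = -14 - sqrt((-18)**2 + (11 - 1*(-22))**2) = -14 - sqrt(324 + (11 + 22)**2) = -14 - sqrt(324 + 33**2) = -14 - sqrt(324 + 1089) = -14 - sqrt(1413) = -14 - 3*sqrt(157)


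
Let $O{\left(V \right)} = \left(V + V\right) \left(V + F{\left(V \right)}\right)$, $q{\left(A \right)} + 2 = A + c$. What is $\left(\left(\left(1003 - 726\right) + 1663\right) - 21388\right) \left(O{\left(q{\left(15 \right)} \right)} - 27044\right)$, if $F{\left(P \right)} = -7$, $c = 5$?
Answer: $518250304$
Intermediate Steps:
$q{\left(A \right)} = 3 + A$ ($q{\left(A \right)} = -2 + \left(A + 5\right) = -2 + \left(5 + A\right) = 3 + A$)
$O{\left(V \right)} = 2 V \left(-7 + V\right)$ ($O{\left(V \right)} = \left(V + V\right) \left(V - 7\right) = 2 V \left(-7 + V\right)$)
$\left(\left(\left(1003 - 726\right) + 1663\right) - 21388\right) \left(O{\left(q{\left(15 \right)} \right)} - 27044\right) = \left(\left(\left(1003 - 726\right) + 1663\right) - 21388\right) \left(2 \left(3 + 15\right) \left(-7 + \left(3 + 15\right)\right) - 27044\right) = \left(\left(277 + 1663\right) - 21388\right) \left(2 \cdot 18 \left(-7 + 18\right) - 27044\right) = \left(1940 - 21388\right) \left(2 \cdot 18 \cdot 11 - 27044\right) = - 19448 \left(396 - 27044\right) = \left(-19448\right) \left(-26648\right) = 518250304$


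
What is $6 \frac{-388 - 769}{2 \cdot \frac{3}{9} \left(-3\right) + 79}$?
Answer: $- \frac{6942}{77} \approx -90.156$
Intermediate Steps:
$6 \frac{-388 - 769}{2 \cdot \frac{3}{9} \left(-3\right) + 79} = 6 \left(- \frac{1157}{2 \cdot 3 \cdot \frac{1}{9} \left(-3\right) + 79}\right) = 6 \left(- \frac{1157}{2 \cdot \frac{1}{3} \left(-3\right) + 79}\right) = 6 \left(- \frac{1157}{\frac{2}{3} \left(-3\right) + 79}\right) = 6 \left(- \frac{1157}{-2 + 79}\right) = 6 \left(- \frac{1157}{77}\right) = - \frac{6942}{77}$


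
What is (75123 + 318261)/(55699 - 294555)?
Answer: -49173/29857 ≈ -1.6469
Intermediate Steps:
(75123 + 318261)/(55699 - 294555) = 393384/(-238856) = 393384*(-1/238856) = -49173/29857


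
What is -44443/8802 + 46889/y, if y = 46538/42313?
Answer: 4365306300445/102406869 ≈ 42627.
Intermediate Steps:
y = 46538/42313 (y = 46538*(1/42313) = 46538/42313 ≈ 1.0999)
-44443/8802 + 46889/y = -44443/8802 + 46889/(46538/42313) = -44443*1/8802 + 46889*(42313/46538) = -44443/8802 + 1984014257/46538 = 4365306300445/102406869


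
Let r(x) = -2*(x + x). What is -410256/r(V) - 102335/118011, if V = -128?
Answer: -3029194771/3776352 ≈ -802.15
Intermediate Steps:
r(x) = -4*x
-410256/r(V) - 102335/118011 = -410256/((-4*(-128))) - 102335/118011 = -410256/512 - 102335*1/118011 = -410256*1/512 - 102335/118011 = -25641/32 - 102335/118011 = -3029194771/3776352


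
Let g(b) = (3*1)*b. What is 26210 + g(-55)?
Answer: 26045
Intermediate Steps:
g(b) = 3*b
26210 + g(-55) = 26210 + 3*(-55) = 26210 - 165 = 26045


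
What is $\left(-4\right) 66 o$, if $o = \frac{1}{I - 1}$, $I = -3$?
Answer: $66$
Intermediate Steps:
$o = - \frac{1}{4}$ ($o = \frac{1}{-3 - 1} = \frac{1}{-4} = - \frac{1}{4} \approx -0.25$)
$\left(-4\right) 66 o = \left(-4\right) 66 \left(- \frac{1}{4}\right) = \left(-264\right) \left(- \frac{1}{4}\right) = 66$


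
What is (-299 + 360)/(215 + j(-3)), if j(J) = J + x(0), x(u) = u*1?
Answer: 61/212 ≈ 0.28774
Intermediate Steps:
x(u) = u
j(J) = J (j(J) = J + 0 = J)
(-299 + 360)/(215 + j(-3)) = (-299 + 360)/(215 - 3) = 61/212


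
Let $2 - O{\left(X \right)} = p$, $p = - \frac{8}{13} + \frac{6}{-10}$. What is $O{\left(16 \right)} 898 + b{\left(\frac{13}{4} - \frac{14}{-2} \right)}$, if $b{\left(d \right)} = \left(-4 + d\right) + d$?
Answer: $\frac{377509}{130} \approx 2903.9$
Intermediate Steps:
$p = - \frac{79}{65}$ ($p = \left(-8\right) \frac{1}{13} + 6 \left(- \frac{1}{10}\right) = - \frac{8}{13} - \frac{3}{5} = - \frac{79}{65} \approx -1.2154$)
$O{\left(X \right)} = \frac{209}{65}$ ($O{\left(X \right)} = 2 - - \frac{79}{65} = 2 + \frac{79}{65} = \frac{209}{65}$)
$b{\left(d \right)} = -4 + 2 d$
$O{\left(16 \right)} 898 + b{\left(\frac{13}{4} - \frac{14}{-2} \right)} = \frac{209}{65} \cdot 898 - \left(4 - 2 \left(\frac{13}{4} - \frac{14}{-2}\right)\right) = \frac{187682}{65} - \left(4 - 2 \left(13 \cdot \frac{1}{4} - -7\right)\right) = \frac{187682}{65} - \left(4 - 2 \left(\frac{13}{4} + 7\right)\right) = \frac{187682}{65} + \left(-4 + 2 \cdot \frac{41}{4}\right) = \frac{187682}{65} + \left(-4 + \frac{41}{2}\right) = \frac{187682}{65} + \frac{33}{2} = \frac{377509}{130}$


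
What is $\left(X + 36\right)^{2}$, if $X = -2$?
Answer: $1156$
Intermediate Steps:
$\left(X + 36\right)^{2} = \left(-2 + 36\right)^{2} = 34^{2} = 1156$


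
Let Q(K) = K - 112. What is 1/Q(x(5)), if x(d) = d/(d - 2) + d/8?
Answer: -24/2633 ≈ -0.0091151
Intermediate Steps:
x(d) = d/8 + d/(-2 + d) (x(d) = d/(-2 + d) + d*(⅛) = d/(-2 + d) + d/8 = d/8 + d/(-2 + d))
Q(K) = -112 + K
1/Q(x(5)) = 1/(-112 + (⅛)*5*(6 + 5)/(-2 + 5)) = 1/(-112 + (⅛)*5*11/3) = 1/(-112 + (⅛)*5*(⅓)*11) = 1/(-112 + 55/24) = 1/(-2633/24) = -24/2633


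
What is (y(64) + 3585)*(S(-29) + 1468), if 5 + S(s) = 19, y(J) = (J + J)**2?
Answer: 29594058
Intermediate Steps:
y(J) = 4*J**2 (y(J) = (2*J)**2 = 4*J**2)
S(s) = 14 (S(s) = -5 + 19 = 14)
(y(64) + 3585)*(S(-29) + 1468) = (4*64**2 + 3585)*(14 + 1468) = (4*4096 + 3585)*1482 = (16384 + 3585)*1482 = 19969*1482 = 29594058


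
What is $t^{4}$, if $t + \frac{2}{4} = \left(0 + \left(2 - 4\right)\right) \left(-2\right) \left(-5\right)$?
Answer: $\frac{2825761}{16} \approx 1.7661 \cdot 10^{5}$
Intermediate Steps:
$t = - \frac{41}{2}$ ($t = - \frac{1}{2} + \left(0 + \left(2 - 4\right)\right) \left(-2\right) \left(-5\right) = - \frac{1}{2} + \left(0 - 2\right) \left(-2\right) \left(-5\right) = - \frac{1}{2} + \left(-2\right) \left(-2\right) \left(-5\right) = - \frac{1}{2} + 4 \left(-5\right) = - \frac{1}{2} - 20 = - \frac{41}{2} \approx -20.5$)
$t^{4} = \left(- \frac{41}{2}\right)^{4} = \frac{2825761}{16}$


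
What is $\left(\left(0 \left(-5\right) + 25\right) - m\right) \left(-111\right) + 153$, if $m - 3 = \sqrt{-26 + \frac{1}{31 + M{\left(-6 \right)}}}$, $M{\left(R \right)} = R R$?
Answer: $-2289 + \frac{111 i \sqrt{116647}}{67} \approx -2289.0 + 565.83 i$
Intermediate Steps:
$M{\left(R \right)} = R^{2}$
$m = 3 + \frac{i \sqrt{116647}}{67}$ ($m = 3 + \sqrt{-26 + \frac{1}{31 + \left(-6\right)^{2}}} = 3 + \sqrt{-26 + \frac{1}{31 + 36}} = 3 + \sqrt{-26 + \frac{1}{67}} = 3 + \sqrt{- \frac{1741}{67}} = 3 + \frac{i \sqrt{116647}}{67} \approx 3.0 + 5.0976 i$)
$\left(\left(0 \left(-5\right) + 25\right) - m\right) \left(-111\right) + 153 = \left(\left(0 \left(-5\right) + 25\right) - \left(3 + \frac{i \sqrt{116647}}{67}\right)\right) \left(-111\right) + 153 = \left(\left(0 + 25\right) - \left(3 + \frac{i \sqrt{116647}}{67}\right)\right) \left(-111\right) + 153 = \left(25 - \left(3 + \frac{i \sqrt{116647}}{67}\right)\right) \left(-111\right) + 153 = \left(22 - \frac{i \sqrt{116647}}{67}\right) \left(-111\right) + 153 = \left(-2442 + \frac{111 i \sqrt{116647}}{67}\right) + 153 = -2289 + \frac{111 i \sqrt{116647}}{67}$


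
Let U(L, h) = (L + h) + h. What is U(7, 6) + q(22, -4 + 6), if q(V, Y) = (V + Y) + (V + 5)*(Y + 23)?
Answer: 718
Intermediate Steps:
U(L, h) = L + 2*h
q(V, Y) = V + Y + (5 + V)*(23 + Y) (q(V, Y) = (V + Y) + (5 + V)*(23 + Y) = V + Y + (5 + V)*(23 + Y))
U(7, 6) + q(22, -4 + 6) = (7 + 2*6) + (115 + 6*(-4 + 6) + 24*22 + 22*(-4 + 6)) = (7 + 12) + (115 + 6*2 + 528 + 22*2) = 19 + (115 + 12 + 528 + 44) = 19 + 699 = 718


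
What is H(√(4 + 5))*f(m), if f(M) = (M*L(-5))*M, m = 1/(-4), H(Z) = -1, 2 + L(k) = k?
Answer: 7/16 ≈ 0.43750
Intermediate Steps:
L(k) = -2 + k
m = -¼ ≈ -0.25000
f(M) = -7*M² (f(M) = (M*(-2 - 5))*M = (M*(-7))*M = (-7*M)*M = -7*M²)
H(√(4 + 5))*f(m) = -(-7)*(-¼)² = -(-7)/16 = -1*(-7/16) = 7/16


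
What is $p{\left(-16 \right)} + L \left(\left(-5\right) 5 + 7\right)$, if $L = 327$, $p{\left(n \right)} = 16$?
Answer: $-5870$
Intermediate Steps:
$p{\left(-16 \right)} + L \left(\left(-5\right) 5 + 7\right) = 16 + 327 \left(\left(-5\right) 5 + 7\right) = 16 + 327 \left(-25 + 7\right) = 16 + 327 \left(-18\right) = 16 - 5886 = -5870$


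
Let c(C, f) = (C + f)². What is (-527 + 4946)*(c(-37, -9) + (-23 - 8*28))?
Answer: 8259111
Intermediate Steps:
(-527 + 4946)*(c(-37, -9) + (-23 - 8*28)) = (-527 + 4946)*((-37 - 9)² + (-23 - 8*28)) = 4419*((-46)² + (-23 - 224)) = 4419*(2116 - 247) = 4419*1869 = 8259111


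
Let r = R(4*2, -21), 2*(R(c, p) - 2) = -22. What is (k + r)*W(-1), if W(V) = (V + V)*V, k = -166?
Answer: -350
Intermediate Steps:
R(c, p) = -9 (R(c, p) = 2 + (½)*(-22) = 2 - 11 = -9)
r = -9
W(V) = 2*V² (W(V) = (2*V)*V = 2*V²)
(k + r)*W(-1) = (-166 - 9)*(2*(-1)²) = -350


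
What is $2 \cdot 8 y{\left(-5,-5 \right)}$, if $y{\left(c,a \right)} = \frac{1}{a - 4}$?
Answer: $- \frac{16}{9} \approx -1.7778$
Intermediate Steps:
$y{\left(c,a \right)} = \frac{1}{-4 + a}$
$2 \cdot 8 y{\left(-5,-5 \right)} = \frac{2 \cdot 8}{-4 - 5} = \frac{16}{-9} = 16 \left(- \frac{1}{9}\right) = - \frac{16}{9}$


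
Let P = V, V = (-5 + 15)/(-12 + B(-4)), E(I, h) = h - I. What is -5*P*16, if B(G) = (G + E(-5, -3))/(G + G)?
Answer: 3200/47 ≈ 68.085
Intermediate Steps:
B(G) = (2 + G)/(2*G) (B(G) = (G + (-3 - 1*(-5)))/(G + G) = (G + (-3 + 5))/((2*G)) = (G + 2)*(1/(2*G)) = (2 + G)*(1/(2*G)) = (2 + G)/(2*G))
V = -40/47 (V = (-5 + 15)/(-12 + (½)*(2 - 4)/(-4)) = 10/(-12 + (½)*(-¼)*(-2)) = 10/(-12 + ¼) = 10/(-47/4) = 10*(-4/47) = -40/47 ≈ -0.85106)
P = -40/47 ≈ -0.85106
-5*P*16 = -5*(-40/47)*16 = (200/47)*16 = 3200/47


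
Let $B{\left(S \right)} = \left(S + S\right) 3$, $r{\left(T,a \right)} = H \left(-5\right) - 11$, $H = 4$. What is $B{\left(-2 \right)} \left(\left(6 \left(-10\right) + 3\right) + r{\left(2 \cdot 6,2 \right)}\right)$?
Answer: $1056$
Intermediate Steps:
$r{\left(T,a \right)} = -31$ ($r{\left(T,a \right)} = 4 \left(-5\right) - 11 = -20 - 11 = -31$)
$B{\left(S \right)} = 6 S$ ($B{\left(S \right)} = 2 S 3 = 6 S$)
$B{\left(-2 \right)} \left(\left(6 \left(-10\right) + 3\right) + r{\left(2 \cdot 6,2 \right)}\right) = 6 \left(-2\right) \left(\left(6 \left(-10\right) + 3\right) - 31\right) = - 12 \left(\left(-60 + 3\right) - 31\right) = - 12 \left(-57 - 31\right) = \left(-12\right) \left(-88\right) = 1056$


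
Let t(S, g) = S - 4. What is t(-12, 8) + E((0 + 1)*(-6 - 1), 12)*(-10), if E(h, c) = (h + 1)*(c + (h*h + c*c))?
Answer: 12284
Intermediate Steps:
t(S, g) = -4 + S
E(h, c) = (1 + h)*(c + c² + h²) (E(h, c) = (1 + h)*(c + (h² + c²)) = (1 + h)*(c + (c² + h²)) = (1 + h)*(c + c² + h²))
t(-12, 8) + E((0 + 1)*(-6 - 1), 12)*(-10) = (-4 - 12) + (12 + 12² + ((0 + 1)*(-6 - 1))² + ((0 + 1)*(-6 - 1))³ + 12*((0 + 1)*(-6 - 1)) + ((0 + 1)*(-6 - 1))*12²)*(-10) = -16 + (12 + 144 + (1*(-7))² + (1*(-7))³ + 12*(1*(-7)) + (1*(-7))*144)*(-10) = -16 + (12 + 144 + (-7)² + (-7)³ + 12*(-7) - 7*144)*(-10) = -16 + (12 + 144 + 49 - 343 - 84 - 1008)*(-10) = -16 - 1230*(-10) = -16 + 12300 = 12284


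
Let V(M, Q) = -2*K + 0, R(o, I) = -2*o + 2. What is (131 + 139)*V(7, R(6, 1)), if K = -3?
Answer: 1620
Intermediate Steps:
R(o, I) = 2 - 2*o
V(M, Q) = 6 (V(M, Q) = -2*(-3) + 0 = 6 + 0 = 6)
(131 + 139)*V(7, R(6, 1)) = (131 + 139)*6 = 270*6 = 1620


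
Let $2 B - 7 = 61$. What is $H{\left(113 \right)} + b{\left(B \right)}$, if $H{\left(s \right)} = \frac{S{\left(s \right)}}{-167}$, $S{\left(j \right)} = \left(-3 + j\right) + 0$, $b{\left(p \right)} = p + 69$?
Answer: $\frac{17091}{167} \approx 102.34$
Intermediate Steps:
$B = 34$ ($B = \frac{7}{2} + \frac{1}{2} \cdot 61 = \frac{7}{2} + \frac{61}{2} = 34$)
$b{\left(p \right)} = 69 + p$
$S{\left(j \right)} = -3 + j$
$H{\left(s \right)} = \frac{3}{167} - \frac{s}{167}$ ($H{\left(s \right)} = \frac{-3 + s}{-167} = \left(-3 + s\right) \left(- \frac{1}{167}\right) = \frac{3}{167} - \frac{s}{167}$)
$H{\left(113 \right)} + b{\left(B \right)} = \left(\frac{3}{167} - \frac{113}{167}\right) + \left(69 + 34\right) = \left(\frac{3}{167} - \frac{113}{167}\right) + 103 = - \frac{110}{167} + 103 = \frac{17091}{167}$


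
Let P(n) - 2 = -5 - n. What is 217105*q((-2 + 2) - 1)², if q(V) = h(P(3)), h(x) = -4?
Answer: 3473680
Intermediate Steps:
P(n) = -3 - n (P(n) = 2 + (-5 - n) = -3 - n)
q(V) = -4
217105*q((-2 + 2) - 1)² = 217105*(-4)² = 217105*16 = 3473680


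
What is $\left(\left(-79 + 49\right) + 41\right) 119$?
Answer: $1309$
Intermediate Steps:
$\left(\left(-79 + 49\right) + 41\right) 119 = \left(-30 + 41\right) 119 = 11 \cdot 119 = 1309$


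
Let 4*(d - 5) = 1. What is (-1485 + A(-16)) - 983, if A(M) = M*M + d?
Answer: -8827/4 ≈ -2206.8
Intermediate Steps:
d = 21/4 (d = 5 + (¼)*1 = 5 + ¼ = 21/4 ≈ 5.2500)
A(M) = 21/4 + M² (A(M) = M*M + 21/4 = M² + 21/4 = 21/4 + M²)
(-1485 + A(-16)) - 983 = (-1485 + (21/4 + (-16)²)) - 983 = (-1485 + (21/4 + 256)) - 983 = (-1485 + 1045/4) - 983 = -4895/4 - 983 = -8827/4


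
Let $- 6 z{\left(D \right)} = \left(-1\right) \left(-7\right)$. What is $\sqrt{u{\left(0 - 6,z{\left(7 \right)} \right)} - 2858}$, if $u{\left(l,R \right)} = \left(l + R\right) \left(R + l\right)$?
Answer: $\frac{23 i \sqrt{191}}{6} \approx 52.978 i$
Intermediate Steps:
$z{\left(D \right)} = - \frac{7}{6}$ ($z{\left(D \right)} = - \frac{\left(-1\right) \left(-7\right)}{6} = \left(- \frac{1}{6}\right) 7 = - \frac{7}{6}$)
$u{\left(l,R \right)} = \left(R + l\right)^{2}$ ($u{\left(l,R \right)} = \left(R + l\right) \left(R + l\right) = \left(R + l\right)^{2}$)
$\sqrt{u{\left(0 - 6,z{\left(7 \right)} \right)} - 2858} = \sqrt{\left(- \frac{7}{6} + \left(0 - 6\right)\right)^{2} - 2858} = \sqrt{\left(- \frac{7}{6} - 6\right)^{2} - 2858} = \sqrt{\left(- \frac{43}{6}\right)^{2} - 2858} = \sqrt{\frac{1849}{36} - 2858} = \sqrt{- \frac{101039}{36}} = \frac{23 i \sqrt{191}}{6}$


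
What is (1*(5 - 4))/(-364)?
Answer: -1/364 ≈ -0.0027473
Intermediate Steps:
(1*(5 - 4))/(-364) = (1*1)*(-1/364) = 1*(-1/364) = -1/364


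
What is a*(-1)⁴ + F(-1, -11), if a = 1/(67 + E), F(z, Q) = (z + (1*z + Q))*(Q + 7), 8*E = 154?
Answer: 17944/345 ≈ 52.012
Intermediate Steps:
E = 77/4 (E = (⅛)*154 = 77/4 ≈ 19.250)
F(z, Q) = (7 + Q)*(Q + 2*z) (F(z, Q) = (z + (z + Q))*(7 + Q) = (z + (Q + z))*(7 + Q) = (Q + 2*z)*(7 + Q) = (7 + Q)*(Q + 2*z))
a = 4/345 (a = 1/(67 + 77/4) = 1/(345/4) = 4/345 ≈ 0.011594)
a*(-1)⁴ + F(-1, -11) = (4/345)*(-1)⁴ + ((-11)² + 7*(-11) + 14*(-1) + 2*(-11)*(-1)) = (4/345)*1 + (121 - 77 - 14 + 22) = 4/345 + 52 = 17944/345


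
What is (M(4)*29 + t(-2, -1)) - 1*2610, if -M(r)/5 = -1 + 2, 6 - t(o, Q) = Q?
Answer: -2748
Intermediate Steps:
t(o, Q) = 6 - Q
M(r) = -5 (M(r) = -5*(-1 + 2) = -5*1 = -5)
(M(4)*29 + t(-2, -1)) - 1*2610 = (-5*29 + (6 - 1*(-1))) - 1*2610 = (-145 + (6 + 1)) - 2610 = (-145 + 7) - 2610 = -138 - 2610 = -2748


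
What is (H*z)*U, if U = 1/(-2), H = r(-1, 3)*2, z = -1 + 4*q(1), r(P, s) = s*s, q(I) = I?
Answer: -27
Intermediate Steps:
r(P, s) = s²
z = 3 (z = -1 + 4*1 = -1 + 4 = 3)
H = 18 (H = 3²*2 = 9*2 = 18)
U = -½ ≈ -0.50000
(H*z)*U = (18*3)*(-½) = 54*(-½) = -27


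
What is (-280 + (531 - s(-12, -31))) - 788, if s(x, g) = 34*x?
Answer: -129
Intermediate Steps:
(-280 + (531 - s(-12, -31))) - 788 = (-280 + (531 - 34*(-12))) - 788 = (-280 + (531 - 1*(-408))) - 788 = (-280 + (531 + 408)) - 788 = (-280 + 939) - 788 = 659 - 788 = -129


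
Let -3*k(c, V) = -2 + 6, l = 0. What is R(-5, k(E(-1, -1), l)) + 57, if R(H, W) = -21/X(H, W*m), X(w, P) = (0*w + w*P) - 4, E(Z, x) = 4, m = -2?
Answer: 3027/52 ≈ 58.212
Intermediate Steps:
X(w, P) = -4 + P*w (X(w, P) = (0 + P*w) - 4 = P*w - 4 = -4 + P*w)
k(c, V) = -4/3 (k(c, V) = -(-2 + 6)/3 = -⅓*4 = -4/3)
R(H, W) = -21/(-4 - 2*H*W) (R(H, W) = -21/(-4 + (W*(-2))*H) = -21/(-4 + (-2*W)*H) = -21/(-4 - 2*H*W))
R(-5, k(E(-1, -1), l)) + 57 = 21/(2*(2 - 5*(-4/3))) + 57 = 21/(2*(2 + 20/3)) + 57 = 21/(2*(26/3)) + 57 = (21/2)*(3/26) + 57 = 63/52 + 57 = 3027/52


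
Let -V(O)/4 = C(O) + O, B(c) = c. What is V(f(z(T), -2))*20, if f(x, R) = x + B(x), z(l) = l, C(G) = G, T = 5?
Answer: -1600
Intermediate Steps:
f(x, R) = 2*x (f(x, R) = x + x = 2*x)
V(O) = -8*O (V(O) = -4*(O + O) = -8*O)
V(f(z(T), -2))*20 = -16*5*20 = -8*10*20 = -80*20 = -1600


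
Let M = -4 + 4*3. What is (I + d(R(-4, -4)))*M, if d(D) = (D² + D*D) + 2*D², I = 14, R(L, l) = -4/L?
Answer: 144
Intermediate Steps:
M = 8 (M = -4 + 12 = 8)
d(D) = 4*D² (d(D) = (D² + D²) + 2*D² = 2*D² + 2*D² = 4*D²)
(I + d(R(-4, -4)))*M = (14 + 4*(-4/(-4))²)*8 = (14 + 4*(-4*(-¼))²)*8 = (14 + 4*1²)*8 = (14 + 4*1)*8 = (14 + 4)*8 = 18*8 = 144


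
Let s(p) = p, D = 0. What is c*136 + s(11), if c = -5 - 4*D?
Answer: -669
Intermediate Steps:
c = -5 (c = -5 - 4*0 = -5 + 0 = -5)
c*136 + s(11) = -5*136 + 11 = -680 + 11 = -669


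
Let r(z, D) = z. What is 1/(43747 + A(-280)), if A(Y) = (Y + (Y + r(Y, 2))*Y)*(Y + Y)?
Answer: -1/87607453 ≈ -1.1415e-8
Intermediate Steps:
A(Y) = 2*Y*(Y + 2*Y**2) (A(Y) = (Y + (Y + Y)*Y)*(Y + Y) = (Y + (2*Y)*Y)*(2*Y) = (Y + 2*Y**2)*(2*Y) = 2*Y*(Y + 2*Y**2))
1/(43747 + A(-280)) = 1/(43747 + (-280)**2*(2 + 4*(-280))) = 1/(43747 + 78400*(2 - 1120)) = 1/(43747 + 78400*(-1118)) = 1/(43747 - 87651200) = 1/(-87607453) = -1/87607453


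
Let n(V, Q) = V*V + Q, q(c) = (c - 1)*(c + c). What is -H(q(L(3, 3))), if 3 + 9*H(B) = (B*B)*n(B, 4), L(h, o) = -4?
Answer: -2566397/9 ≈ -2.8516e+5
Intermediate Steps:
q(c) = 2*c*(-1 + c) (q(c) = (-1 + c)*(2*c) = 2*c*(-1 + c))
n(V, Q) = Q + V² (n(V, Q) = V² + Q = Q + V²)
H(B) = -⅓ + B²*(4 + B²)/9 (H(B) = -⅓ + ((B*B)*(4 + B²))/9 = -⅓ + (B²*(4 + B²))/9 = -⅓ + B²*(4 + B²)/9)
-H(q(L(3, 3))) = -(-⅓ + (2*(-4)*(-1 - 4))²*(4 + (2*(-4)*(-1 - 4))²)/9) = -(-⅓ + (2*(-4)*(-5))²*(4 + (2*(-4)*(-5))²)/9) = -(-⅓ + (⅑)*40²*(4 + 40²)) = -(-⅓ + (⅑)*1600*(4 + 1600)) = -(-⅓ + (⅑)*1600*1604) = -(-⅓ + 2566400/9) = -1*2566397/9 = -2566397/9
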